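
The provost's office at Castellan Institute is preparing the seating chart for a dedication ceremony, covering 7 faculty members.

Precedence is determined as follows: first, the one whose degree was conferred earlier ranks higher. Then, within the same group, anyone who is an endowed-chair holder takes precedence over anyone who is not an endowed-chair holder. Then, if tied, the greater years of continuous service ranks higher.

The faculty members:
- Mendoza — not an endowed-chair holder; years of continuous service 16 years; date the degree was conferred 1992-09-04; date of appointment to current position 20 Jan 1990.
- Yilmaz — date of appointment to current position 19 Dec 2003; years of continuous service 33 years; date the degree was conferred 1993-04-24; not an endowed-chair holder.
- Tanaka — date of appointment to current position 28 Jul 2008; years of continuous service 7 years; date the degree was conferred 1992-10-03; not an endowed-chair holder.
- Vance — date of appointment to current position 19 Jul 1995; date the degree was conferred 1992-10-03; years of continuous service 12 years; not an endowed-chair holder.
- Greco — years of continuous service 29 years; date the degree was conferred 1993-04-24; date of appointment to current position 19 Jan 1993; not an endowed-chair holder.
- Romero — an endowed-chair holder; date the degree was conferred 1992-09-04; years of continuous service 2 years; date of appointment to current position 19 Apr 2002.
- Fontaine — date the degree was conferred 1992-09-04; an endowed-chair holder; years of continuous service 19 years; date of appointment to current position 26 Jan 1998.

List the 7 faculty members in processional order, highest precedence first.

Fontaine, Romero, Mendoza, Vance, Tanaka, Yilmaz, Greco

By date the degree was conferred (earlier first): Fontaine, Romero and Mendoza (each 1992-09-04); then Vance and Tanaka (both 1992-10-03); then Yilmaz and Greco (both 1993-04-24).
Among Fontaine, Romero and Mendoza, an endowed-chair holder before not an endowed-chair holder: Fontaine and Romero (an endowed-chair holder) before Mendoza (not an endowed-chair holder).
Among Fontaine and Romero, by years of continuous service (higher first): Fontaine (19 years) before Romero (2 years).
Vance and Tanaka are each not an endowed-chair holder, so the next rule applies.
Among Vance and Tanaka, by years of continuous service (higher first): Vance (12 years) before Tanaka (7 years).
Yilmaz and Greco are each not an endowed-chair holder, so the next rule applies.
Among Yilmaz and Greco, by years of continuous service (higher first): Yilmaz (33 years) before Greco (29 years).
Full order: Fontaine, Romero, Mendoza, Vance, Tanaka, Yilmaz, Greco.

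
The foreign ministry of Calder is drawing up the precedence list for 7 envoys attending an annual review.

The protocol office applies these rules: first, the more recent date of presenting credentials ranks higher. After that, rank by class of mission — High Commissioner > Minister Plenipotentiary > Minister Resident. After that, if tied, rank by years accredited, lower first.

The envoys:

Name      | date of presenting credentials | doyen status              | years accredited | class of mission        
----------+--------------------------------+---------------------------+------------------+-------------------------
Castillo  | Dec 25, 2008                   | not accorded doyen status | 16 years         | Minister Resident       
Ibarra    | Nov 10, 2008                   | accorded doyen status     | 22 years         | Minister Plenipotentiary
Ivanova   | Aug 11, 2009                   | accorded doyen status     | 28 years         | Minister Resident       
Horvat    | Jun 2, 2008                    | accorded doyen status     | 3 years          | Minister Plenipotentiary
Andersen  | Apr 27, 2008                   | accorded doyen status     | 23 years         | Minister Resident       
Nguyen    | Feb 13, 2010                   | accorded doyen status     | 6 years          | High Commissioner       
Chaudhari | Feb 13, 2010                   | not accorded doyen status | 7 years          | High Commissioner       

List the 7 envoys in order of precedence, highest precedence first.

By date of presenting credentials (later first): Nguyen and Chaudhari (both Feb 13, 2010); then Ivanova (Aug 11, 2009); then Castillo (Dec 25, 2008); then Ibarra (Nov 10, 2008); then Horvat (Jun 2, 2008); then Andersen (Apr 27, 2008).
Nguyen and Chaudhari are each High Commissioner, so the next rule applies.
Among Nguyen and Chaudhari, by years accredited (lower first): Nguyen (6 years) before Chaudhari (7 years).
Full order: Nguyen, Chaudhari, Ivanova, Castillo, Ibarra, Horvat, Andersen.

Nguyen, Chaudhari, Ivanova, Castillo, Ibarra, Horvat, Andersen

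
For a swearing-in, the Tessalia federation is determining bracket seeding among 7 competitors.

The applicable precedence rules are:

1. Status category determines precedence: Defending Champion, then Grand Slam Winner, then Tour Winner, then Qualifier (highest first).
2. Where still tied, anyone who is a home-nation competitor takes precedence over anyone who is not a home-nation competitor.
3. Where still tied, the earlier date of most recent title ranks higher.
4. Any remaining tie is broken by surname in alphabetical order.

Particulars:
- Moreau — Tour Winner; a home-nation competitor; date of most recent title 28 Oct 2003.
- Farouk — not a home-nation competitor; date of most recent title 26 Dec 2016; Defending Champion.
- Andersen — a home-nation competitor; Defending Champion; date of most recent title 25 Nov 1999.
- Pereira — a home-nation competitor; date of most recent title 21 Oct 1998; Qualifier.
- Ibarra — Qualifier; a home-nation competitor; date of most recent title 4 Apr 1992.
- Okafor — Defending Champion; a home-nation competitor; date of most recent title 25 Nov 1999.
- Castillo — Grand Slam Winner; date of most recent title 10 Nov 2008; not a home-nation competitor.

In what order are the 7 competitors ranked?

Andersen, Okafor, Farouk, Castillo, Moreau, Ibarra, Pereira

By status category: Andersen, Okafor and Farouk (Defending Champion); then Castillo (Grand Slam Winner); then Moreau (Tour Winner); then Ibarra and Pereira (Qualifier).
Among Andersen, Okafor and Farouk, a home-nation competitor before not a home-nation competitor: Andersen and Okafor (a home-nation competitor) before Farouk (not a home-nation competitor).
Andersen and Okafor both have date of most recent title 25 Nov 1999, so the next rule applies.
Among Andersen and Okafor, alphabetically by surname: Andersen before Okafor.
Ibarra and Pereira are each a home-nation competitor, so the next rule applies.
Among Ibarra and Pereira, by date of most recent title (earlier first): Ibarra (4 Apr 1992) before Pereira (21 Oct 1998).
Full order: Andersen, Okafor, Farouk, Castillo, Moreau, Ibarra, Pereira.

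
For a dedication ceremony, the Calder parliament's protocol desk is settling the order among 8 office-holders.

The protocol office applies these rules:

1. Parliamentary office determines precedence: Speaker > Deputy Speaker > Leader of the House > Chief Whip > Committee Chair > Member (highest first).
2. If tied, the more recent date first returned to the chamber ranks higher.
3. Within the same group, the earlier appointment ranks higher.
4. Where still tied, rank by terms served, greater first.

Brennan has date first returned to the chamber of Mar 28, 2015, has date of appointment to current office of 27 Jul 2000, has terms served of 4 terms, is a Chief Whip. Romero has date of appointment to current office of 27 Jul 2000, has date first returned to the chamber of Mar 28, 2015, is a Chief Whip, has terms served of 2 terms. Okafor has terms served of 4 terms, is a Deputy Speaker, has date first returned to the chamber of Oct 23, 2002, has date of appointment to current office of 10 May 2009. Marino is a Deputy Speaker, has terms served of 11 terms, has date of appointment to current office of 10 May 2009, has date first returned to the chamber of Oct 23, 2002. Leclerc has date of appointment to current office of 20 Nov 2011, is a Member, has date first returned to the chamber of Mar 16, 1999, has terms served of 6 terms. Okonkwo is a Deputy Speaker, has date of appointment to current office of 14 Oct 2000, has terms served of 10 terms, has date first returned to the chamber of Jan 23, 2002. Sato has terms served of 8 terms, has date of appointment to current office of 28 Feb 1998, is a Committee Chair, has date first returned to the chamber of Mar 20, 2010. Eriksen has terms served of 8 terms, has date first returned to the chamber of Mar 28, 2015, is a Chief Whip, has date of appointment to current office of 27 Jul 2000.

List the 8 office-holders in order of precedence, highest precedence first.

By parliamentary office: Marino, Okafor and Okonkwo (Deputy Speaker); then Eriksen, Brennan and Romero (Chief Whip); then Sato (Committee Chair); then Leclerc (Member).
Among Marino, Okafor and Okonkwo, by date first returned to the chamber (later first): Marino and Okafor (Oct 23, 2002) before Okonkwo (Jan 23, 2002).
Marino and Okafor both have date of appointment to current office 10 May 2009, so the next rule applies.
Among Marino and Okafor, by terms served (higher first): Marino (11 terms) before Okafor (4 terms).
Eriksen, Brennan and Romero all have date first returned to the chamber Mar 28, 2015, so the next rule applies.
Eriksen, Brennan and Romero all have date of appointment to current office 27 Jul 2000, so the next rule applies.
Among Eriksen, Brennan and Romero, by terms served (higher first): Eriksen (8 terms) before Brennan (4 terms) before Romero (2 terms).
Full order: Marino, Okafor, Okonkwo, Eriksen, Brennan, Romero, Sato, Leclerc.

Marino, Okafor, Okonkwo, Eriksen, Brennan, Romero, Sato, Leclerc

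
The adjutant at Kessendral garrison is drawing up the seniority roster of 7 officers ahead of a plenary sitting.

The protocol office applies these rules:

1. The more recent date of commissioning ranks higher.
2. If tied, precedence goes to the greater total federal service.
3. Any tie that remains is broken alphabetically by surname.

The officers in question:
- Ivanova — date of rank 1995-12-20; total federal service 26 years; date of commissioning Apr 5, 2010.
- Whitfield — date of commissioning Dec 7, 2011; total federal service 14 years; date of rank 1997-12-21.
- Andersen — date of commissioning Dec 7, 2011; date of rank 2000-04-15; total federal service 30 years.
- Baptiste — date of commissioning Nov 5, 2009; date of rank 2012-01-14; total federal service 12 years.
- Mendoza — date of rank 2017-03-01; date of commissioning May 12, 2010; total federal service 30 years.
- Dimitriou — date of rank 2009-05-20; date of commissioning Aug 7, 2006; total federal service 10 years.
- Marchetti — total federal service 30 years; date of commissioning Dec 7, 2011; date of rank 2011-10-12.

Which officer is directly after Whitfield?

Mendoza

By date of commissioning (later first): Andersen, Marchetti and Whitfield (each Dec 7, 2011); then Mendoza (May 12, 2010); then Ivanova (Apr 5, 2010); then Baptiste (Nov 5, 2009); then Dimitriou (Aug 7, 2006).
Among Andersen, Marchetti and Whitfield, by total federal service (higher first): Andersen and Marchetti (30 years) before Whitfield (14 years).
Among Andersen and Marchetti, alphabetically by surname: Andersen before Marchetti.
Order: Andersen, Marchetti, Whitfield, Mendoza, Ivanova, Baptiste, Dimitriou.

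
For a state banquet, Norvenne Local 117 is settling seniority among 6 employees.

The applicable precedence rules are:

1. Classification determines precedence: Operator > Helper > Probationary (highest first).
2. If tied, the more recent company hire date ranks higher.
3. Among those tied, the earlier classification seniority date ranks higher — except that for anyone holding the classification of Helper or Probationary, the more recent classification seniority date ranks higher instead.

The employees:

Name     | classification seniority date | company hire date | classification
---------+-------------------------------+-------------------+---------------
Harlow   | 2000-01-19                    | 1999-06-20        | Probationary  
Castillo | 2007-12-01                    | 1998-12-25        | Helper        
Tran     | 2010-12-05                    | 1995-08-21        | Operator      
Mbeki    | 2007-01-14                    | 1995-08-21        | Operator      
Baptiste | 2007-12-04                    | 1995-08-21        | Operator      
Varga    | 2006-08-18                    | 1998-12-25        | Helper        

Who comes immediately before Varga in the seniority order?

Castillo

By classification: Mbeki, Baptiste and Tran (Operator); then Castillo and Varga (Helper); then Harlow (Probationary).
Mbeki, Baptiste and Tran all have company hire date 1995-08-21, so the next rule applies.
Among Mbeki, Baptiste and Tran, by classification seniority date (earlier first): Mbeki (2007-01-14) before Baptiste (2007-12-04) before Tran (2010-12-05).
Castillo and Varga both have company hire date 1998-12-25, so the next rule applies.
Among Castillo and Varga, by classification seniority date (later first) (reversed rule for this group): Castillo (2007-12-01) before Varga (2006-08-18).
Order: Mbeki, Baptiste, Tran, Castillo, Varga, Harlow.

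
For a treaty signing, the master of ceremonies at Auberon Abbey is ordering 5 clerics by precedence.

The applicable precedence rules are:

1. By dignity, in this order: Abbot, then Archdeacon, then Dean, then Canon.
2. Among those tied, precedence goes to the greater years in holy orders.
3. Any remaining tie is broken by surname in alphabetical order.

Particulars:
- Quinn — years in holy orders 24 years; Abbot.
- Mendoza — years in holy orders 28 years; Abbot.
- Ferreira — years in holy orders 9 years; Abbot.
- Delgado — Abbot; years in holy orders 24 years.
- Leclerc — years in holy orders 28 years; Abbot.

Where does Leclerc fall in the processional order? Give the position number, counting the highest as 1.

By dignity: Leclerc, Mendoza, Delgado, Quinn and Ferreira (Abbot).
Among Leclerc, Mendoza, Delgado, Quinn and Ferreira, by years in holy orders (higher first): Leclerc and Mendoza (28 years) before Delgado and Quinn (24 years) before Ferreira (9 years).
Among Leclerc and Mendoza, alphabetically by surname: Leclerc before Mendoza.
Among Delgado and Quinn, alphabetically by surname: Delgado before Quinn.
Order: Leclerc, Mendoza, Delgado, Quinn, Ferreira. So position 1.

1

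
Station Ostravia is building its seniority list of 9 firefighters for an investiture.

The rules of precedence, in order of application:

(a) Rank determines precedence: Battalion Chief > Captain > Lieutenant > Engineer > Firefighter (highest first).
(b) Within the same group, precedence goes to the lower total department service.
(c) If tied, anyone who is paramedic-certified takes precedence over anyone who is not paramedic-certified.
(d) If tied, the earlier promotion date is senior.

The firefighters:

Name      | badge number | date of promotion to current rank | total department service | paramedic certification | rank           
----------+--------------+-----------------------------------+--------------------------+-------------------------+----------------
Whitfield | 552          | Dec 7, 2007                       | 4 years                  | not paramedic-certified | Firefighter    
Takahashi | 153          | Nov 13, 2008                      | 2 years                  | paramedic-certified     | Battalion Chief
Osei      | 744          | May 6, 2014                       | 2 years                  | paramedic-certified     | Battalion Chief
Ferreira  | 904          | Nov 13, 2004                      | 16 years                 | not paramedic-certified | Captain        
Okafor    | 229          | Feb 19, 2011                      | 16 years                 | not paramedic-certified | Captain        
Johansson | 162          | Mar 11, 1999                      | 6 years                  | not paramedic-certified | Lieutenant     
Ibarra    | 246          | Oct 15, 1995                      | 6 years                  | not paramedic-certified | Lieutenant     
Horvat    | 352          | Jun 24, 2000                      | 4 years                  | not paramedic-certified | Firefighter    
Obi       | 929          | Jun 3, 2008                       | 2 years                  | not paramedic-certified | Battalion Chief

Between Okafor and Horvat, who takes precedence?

By rank: Takahashi, Osei and Obi (Battalion Chief); then Ferreira and Okafor (Captain); then Ibarra and Johansson (Lieutenant); then Horvat and Whitfield (Firefighter).
Takahashi, Osei and Obi all have total department service 2 years, so the next rule applies.
Among Takahashi, Osei and Obi, paramedic-certified before not paramedic-certified: Takahashi and Osei (paramedic-certified) before Obi (not paramedic-certified).
Among Takahashi and Osei, by date of promotion to current rank (earlier first): Takahashi (Nov 13, 2008) before Osei (May 6, 2014).
Ferreira and Okafor both have total department service 16 years, so the next rule applies.
Ferreira and Okafor are each not paramedic-certified, so the next rule applies.
Among Ferreira and Okafor, by date of promotion to current rank (earlier first): Ferreira (Nov 13, 2004) before Okafor (Feb 19, 2011).
Ibarra and Johansson both have total department service 6 years, so the next rule applies.
Ibarra and Johansson are each not paramedic-certified, so the next rule applies.
Among Ibarra and Johansson, by date of promotion to current rank (earlier first): Ibarra (Oct 15, 1995) before Johansson (Mar 11, 1999).
Horvat and Whitfield both have total department service 4 years, so the next rule applies.
Horvat and Whitfield are each not paramedic-certified, so the next rule applies.
Among Horvat and Whitfield, by date of promotion to current rank (earlier first): Horvat (Jun 24, 2000) before Whitfield (Dec 7, 2007).
So Okafor takes precedence.

Okafor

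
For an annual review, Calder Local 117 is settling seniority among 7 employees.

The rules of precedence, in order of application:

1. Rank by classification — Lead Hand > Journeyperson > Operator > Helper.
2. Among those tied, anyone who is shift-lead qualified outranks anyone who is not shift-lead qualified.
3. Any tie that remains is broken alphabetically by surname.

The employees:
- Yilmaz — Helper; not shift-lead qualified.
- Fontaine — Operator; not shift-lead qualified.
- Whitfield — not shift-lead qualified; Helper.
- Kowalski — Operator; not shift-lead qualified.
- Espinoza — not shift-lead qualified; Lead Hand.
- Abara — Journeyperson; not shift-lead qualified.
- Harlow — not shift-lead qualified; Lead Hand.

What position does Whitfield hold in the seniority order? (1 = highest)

By classification: Espinoza and Harlow (Lead Hand); then Abara (Journeyperson); then Fontaine and Kowalski (Operator); then Whitfield and Yilmaz (Helper).
Espinoza and Harlow are each not shift-lead qualified, so the next rule applies.
Among Espinoza and Harlow, alphabetically by surname: Espinoza before Harlow.
Fontaine and Kowalski are each not shift-lead qualified, so the next rule applies.
Among Fontaine and Kowalski, alphabetically by surname: Fontaine before Kowalski.
Whitfield and Yilmaz are each not shift-lead qualified, so the next rule applies.
Among Whitfield and Yilmaz, alphabetically by surname: Whitfield before Yilmaz.
Order: Espinoza, Harlow, Abara, Fontaine, Kowalski, Whitfield, Yilmaz. So position 6.

6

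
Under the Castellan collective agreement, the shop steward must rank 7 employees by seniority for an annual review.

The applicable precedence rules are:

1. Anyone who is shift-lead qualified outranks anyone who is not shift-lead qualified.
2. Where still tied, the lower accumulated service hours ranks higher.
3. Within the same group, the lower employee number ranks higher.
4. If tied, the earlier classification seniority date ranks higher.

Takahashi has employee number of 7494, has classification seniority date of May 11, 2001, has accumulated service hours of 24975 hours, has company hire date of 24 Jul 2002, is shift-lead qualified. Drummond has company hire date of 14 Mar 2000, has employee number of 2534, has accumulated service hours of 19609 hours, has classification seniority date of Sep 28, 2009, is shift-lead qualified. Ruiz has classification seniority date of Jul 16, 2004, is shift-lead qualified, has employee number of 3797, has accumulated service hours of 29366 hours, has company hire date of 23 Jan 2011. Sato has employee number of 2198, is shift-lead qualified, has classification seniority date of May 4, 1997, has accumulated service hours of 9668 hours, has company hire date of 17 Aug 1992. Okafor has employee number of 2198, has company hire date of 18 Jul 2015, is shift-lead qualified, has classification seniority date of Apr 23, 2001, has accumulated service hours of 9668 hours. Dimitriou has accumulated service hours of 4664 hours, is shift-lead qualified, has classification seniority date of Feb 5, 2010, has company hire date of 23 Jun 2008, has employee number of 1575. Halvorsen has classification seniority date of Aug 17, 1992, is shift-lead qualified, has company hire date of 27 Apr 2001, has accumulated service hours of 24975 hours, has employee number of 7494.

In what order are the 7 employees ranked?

By the first rule: Dimitriou, Sato, Okafor, Drummond, Halvorsen, Takahashi and Ruiz (each shift-lead qualified).
Among Dimitriou, Sato, Okafor, Drummond, Halvorsen, Takahashi and Ruiz, by accumulated service hours (lower first): Dimitriou (4664 hours) before Sato and Okafor (9668 hours) before Drummond (19609 hours) before Halvorsen and Takahashi (24975 hours) before Ruiz (29366 hours).
Sato and Okafor both have employee number 2198, so the next rule applies.
Among Sato and Okafor, by classification seniority date (earlier first): Sato (May 4, 1997) before Okafor (Apr 23, 2001).
Halvorsen and Takahashi both have employee number 7494, so the next rule applies.
Among Halvorsen and Takahashi, by classification seniority date (earlier first): Halvorsen (Aug 17, 1992) before Takahashi (May 11, 2001).
Full order: Dimitriou, Sato, Okafor, Drummond, Halvorsen, Takahashi, Ruiz.

Dimitriou, Sato, Okafor, Drummond, Halvorsen, Takahashi, Ruiz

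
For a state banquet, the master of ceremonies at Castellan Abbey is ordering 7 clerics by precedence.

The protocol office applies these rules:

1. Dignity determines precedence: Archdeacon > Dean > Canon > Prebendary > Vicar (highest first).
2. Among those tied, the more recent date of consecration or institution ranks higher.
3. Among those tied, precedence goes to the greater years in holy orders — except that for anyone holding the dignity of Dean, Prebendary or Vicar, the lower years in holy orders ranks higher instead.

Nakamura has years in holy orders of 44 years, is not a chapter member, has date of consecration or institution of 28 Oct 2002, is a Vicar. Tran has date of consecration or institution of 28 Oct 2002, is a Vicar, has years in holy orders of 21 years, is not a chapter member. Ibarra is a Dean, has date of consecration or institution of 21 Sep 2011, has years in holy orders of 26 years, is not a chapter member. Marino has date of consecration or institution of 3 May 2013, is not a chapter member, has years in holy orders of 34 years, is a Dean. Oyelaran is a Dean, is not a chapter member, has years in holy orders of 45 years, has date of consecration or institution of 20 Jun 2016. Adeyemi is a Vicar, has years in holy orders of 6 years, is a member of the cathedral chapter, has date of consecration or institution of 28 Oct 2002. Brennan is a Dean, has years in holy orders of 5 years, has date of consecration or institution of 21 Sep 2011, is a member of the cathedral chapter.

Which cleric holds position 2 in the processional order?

Marino

By dignity: Oyelaran, Marino, Brennan and Ibarra (Dean); then Adeyemi, Tran and Nakamura (Vicar).
Among Oyelaran, Marino, Brennan and Ibarra, by date of consecration or institution (later first): Oyelaran (20 Jun 2016) before Marino (3 May 2013) before Brennan and Ibarra (21 Sep 2011).
Among Brennan and Ibarra, by years in holy orders (lower first) (reversed rule for this group): Brennan (5 years) before Ibarra (26 years).
Adeyemi, Tran and Nakamura all have date of consecration or institution 28 Oct 2002, so the next rule applies.
Among Adeyemi, Tran and Nakamura, by years in holy orders (lower first) (reversed rule for this group): Adeyemi (6 years) before Tran (21 years) before Nakamura (44 years).
Order: Oyelaran, Marino, Brennan, Ibarra, Adeyemi, Tran, Nakamura.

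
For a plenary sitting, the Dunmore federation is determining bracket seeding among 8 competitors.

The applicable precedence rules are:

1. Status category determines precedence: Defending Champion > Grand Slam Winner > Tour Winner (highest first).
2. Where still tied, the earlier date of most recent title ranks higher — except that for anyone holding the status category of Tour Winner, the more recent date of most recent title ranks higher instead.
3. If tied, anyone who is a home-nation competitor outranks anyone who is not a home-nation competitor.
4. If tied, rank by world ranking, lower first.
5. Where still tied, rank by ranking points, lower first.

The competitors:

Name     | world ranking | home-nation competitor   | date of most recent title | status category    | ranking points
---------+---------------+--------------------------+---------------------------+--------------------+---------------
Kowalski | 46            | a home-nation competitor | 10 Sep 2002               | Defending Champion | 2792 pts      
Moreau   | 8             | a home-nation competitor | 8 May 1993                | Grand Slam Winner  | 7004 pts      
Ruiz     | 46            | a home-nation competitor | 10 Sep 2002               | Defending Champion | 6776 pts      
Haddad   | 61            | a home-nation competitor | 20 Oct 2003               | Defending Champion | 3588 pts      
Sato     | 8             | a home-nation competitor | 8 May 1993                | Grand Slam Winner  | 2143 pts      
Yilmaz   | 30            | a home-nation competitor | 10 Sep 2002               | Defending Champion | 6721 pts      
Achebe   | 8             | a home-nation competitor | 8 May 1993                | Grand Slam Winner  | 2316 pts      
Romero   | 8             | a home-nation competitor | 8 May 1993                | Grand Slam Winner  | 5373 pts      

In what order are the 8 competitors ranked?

Yilmaz, Kowalski, Ruiz, Haddad, Sato, Achebe, Romero, Moreau

By status category: Yilmaz, Kowalski, Ruiz and Haddad (Defending Champion); then Sato, Achebe, Romero and Moreau (Grand Slam Winner).
Among Yilmaz, Kowalski, Ruiz and Haddad, by date of most recent title (earlier first): Yilmaz, Kowalski and Ruiz (10 Sep 2002) before Haddad (20 Oct 2003).
Yilmaz, Kowalski and Ruiz are each a home-nation competitor, so the next rule applies.
Among Yilmaz, Kowalski and Ruiz, by world ranking (lower first): Yilmaz (30) before Kowalski and Ruiz (46).
Among Kowalski and Ruiz, by ranking points (lower first): Kowalski (2792 pts) before Ruiz (6776 pts).
Sato, Achebe, Romero and Moreau all have date of most recent title 8 May 1993, so the next rule applies.
Sato, Achebe, Romero and Moreau are each a home-nation competitor, so the next rule applies.
Sato, Achebe, Romero and Moreau all have world ranking 8, so the next rule applies.
Among Sato, Achebe, Romero and Moreau, by ranking points (lower first): Sato (2143 pts) before Achebe (2316 pts) before Romero (5373 pts) before Moreau (7004 pts).
Full order: Yilmaz, Kowalski, Ruiz, Haddad, Sato, Achebe, Romero, Moreau.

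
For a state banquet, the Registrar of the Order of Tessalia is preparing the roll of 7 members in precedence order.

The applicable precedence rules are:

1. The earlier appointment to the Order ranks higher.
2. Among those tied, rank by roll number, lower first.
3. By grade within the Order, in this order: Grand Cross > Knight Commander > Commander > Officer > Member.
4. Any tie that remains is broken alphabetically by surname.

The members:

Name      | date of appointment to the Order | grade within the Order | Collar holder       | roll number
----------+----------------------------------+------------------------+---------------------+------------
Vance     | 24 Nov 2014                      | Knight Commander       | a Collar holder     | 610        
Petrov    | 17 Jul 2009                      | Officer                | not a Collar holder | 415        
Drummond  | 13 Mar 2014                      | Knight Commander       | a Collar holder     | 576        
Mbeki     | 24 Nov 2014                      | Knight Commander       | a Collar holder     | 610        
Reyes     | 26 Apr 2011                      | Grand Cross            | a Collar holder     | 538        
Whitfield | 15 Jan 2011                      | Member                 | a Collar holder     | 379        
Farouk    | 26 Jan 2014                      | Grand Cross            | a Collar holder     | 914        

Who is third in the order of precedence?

Reyes

By date of appointment to the Order (earlier first): Petrov (17 Jul 2009); then Whitfield (15 Jan 2011); then Reyes (26 Apr 2011); then Farouk (26 Jan 2014); then Drummond (13 Mar 2014); then Mbeki and Vance (both 24 Nov 2014).
Mbeki and Vance both have roll number 610, so the next rule applies.
Mbeki and Vance are each Knight Commander, so the next rule applies.
Among Mbeki and Vance, alphabetically by surname: Mbeki before Vance.
Order: Petrov, Whitfield, Reyes, Farouk, Drummond, Mbeki, Vance.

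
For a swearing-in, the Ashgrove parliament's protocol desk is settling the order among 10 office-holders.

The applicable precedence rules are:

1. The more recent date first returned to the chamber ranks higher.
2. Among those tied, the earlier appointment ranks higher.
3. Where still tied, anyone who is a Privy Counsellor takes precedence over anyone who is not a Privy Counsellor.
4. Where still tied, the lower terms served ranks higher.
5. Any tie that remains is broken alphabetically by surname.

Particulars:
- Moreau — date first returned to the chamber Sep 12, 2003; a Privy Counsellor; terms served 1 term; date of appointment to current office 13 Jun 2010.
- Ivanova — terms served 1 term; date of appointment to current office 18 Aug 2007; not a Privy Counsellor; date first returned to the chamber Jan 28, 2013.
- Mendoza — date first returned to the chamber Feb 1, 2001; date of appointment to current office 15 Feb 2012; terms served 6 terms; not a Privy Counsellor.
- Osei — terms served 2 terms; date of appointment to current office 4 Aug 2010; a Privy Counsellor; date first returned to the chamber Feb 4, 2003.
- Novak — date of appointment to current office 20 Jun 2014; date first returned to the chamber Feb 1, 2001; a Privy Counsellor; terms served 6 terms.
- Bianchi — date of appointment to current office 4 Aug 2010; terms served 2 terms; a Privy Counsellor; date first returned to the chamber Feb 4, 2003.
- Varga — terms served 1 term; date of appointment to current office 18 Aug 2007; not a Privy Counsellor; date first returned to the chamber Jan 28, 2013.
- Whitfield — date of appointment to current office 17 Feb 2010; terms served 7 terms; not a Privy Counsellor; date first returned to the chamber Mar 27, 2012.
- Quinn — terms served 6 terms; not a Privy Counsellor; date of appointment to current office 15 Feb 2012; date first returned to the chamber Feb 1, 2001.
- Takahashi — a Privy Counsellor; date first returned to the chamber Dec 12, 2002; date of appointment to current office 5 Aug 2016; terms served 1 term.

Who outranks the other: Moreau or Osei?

Moreau

By date first returned to the chamber (later first): Ivanova and Varga (both Jan 28, 2013); then Whitfield (Mar 27, 2012); then Moreau (Sep 12, 2003); then Bianchi and Osei (both Feb 4, 2003); then Takahashi (Dec 12, 2002); then Mendoza, Quinn and Novak (each Feb 1, 2001).
Ivanova and Varga both have date of appointment to current office 18 Aug 2007, so the next rule applies.
Ivanova and Varga are each not a Privy Counsellor, so the next rule applies.
Ivanova and Varga both have terms served 1 term, so the next rule applies.
Among Ivanova and Varga, alphabetically by surname: Ivanova before Varga.
Bianchi and Osei both have date of appointment to current office 4 Aug 2010, so the next rule applies.
Bianchi and Osei are each a Privy Counsellor, so the next rule applies.
Bianchi and Osei both have terms served 2 terms, so the next rule applies.
Among Bianchi and Osei, alphabetically by surname: Bianchi before Osei.
Among Mendoza, Quinn and Novak, by date of appointment to current office (earlier first): Mendoza and Quinn (15 Feb 2012) before Novak (20 Jun 2014).
Mendoza and Quinn are each not a Privy Counsellor, so the next rule applies.
Mendoza and Quinn both have terms served 6 terms, so the next rule applies.
Among Mendoza and Quinn, alphabetically by surname: Mendoza before Quinn.
So Moreau takes precedence.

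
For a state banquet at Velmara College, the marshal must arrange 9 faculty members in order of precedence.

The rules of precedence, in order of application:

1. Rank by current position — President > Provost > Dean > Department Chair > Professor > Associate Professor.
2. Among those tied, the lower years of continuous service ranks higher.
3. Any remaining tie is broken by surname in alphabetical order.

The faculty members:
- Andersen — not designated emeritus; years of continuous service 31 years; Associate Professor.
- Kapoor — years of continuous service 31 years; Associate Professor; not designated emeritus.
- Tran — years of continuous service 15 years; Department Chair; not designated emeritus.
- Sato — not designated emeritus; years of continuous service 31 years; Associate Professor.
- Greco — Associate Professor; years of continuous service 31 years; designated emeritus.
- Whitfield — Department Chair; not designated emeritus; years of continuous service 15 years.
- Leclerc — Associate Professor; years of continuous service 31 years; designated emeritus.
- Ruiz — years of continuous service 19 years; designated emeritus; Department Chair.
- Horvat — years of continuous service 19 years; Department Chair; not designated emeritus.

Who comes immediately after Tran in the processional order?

Whitfield

By current position: Tran, Whitfield, Horvat and Ruiz (Department Chair); then Andersen, Greco, Kapoor, Leclerc and Sato (Associate Professor).
Among Tran, Whitfield, Horvat and Ruiz, by years of continuous service (lower first): Tran and Whitfield (15 years) before Horvat and Ruiz (19 years).
Among Tran and Whitfield, alphabetically by surname: Tran before Whitfield.
Among Horvat and Ruiz, alphabetically by surname: Horvat before Ruiz.
Andersen, Greco, Kapoor, Leclerc and Sato all have years of continuous service 31 years, so the next rule applies.
Among Andersen, Greco, Kapoor, Leclerc and Sato, alphabetically by surname: Andersen before Greco before Kapoor before Leclerc before Sato.
Order: Tran, Whitfield, Horvat, Ruiz, Andersen, Greco, Kapoor, Leclerc, Sato.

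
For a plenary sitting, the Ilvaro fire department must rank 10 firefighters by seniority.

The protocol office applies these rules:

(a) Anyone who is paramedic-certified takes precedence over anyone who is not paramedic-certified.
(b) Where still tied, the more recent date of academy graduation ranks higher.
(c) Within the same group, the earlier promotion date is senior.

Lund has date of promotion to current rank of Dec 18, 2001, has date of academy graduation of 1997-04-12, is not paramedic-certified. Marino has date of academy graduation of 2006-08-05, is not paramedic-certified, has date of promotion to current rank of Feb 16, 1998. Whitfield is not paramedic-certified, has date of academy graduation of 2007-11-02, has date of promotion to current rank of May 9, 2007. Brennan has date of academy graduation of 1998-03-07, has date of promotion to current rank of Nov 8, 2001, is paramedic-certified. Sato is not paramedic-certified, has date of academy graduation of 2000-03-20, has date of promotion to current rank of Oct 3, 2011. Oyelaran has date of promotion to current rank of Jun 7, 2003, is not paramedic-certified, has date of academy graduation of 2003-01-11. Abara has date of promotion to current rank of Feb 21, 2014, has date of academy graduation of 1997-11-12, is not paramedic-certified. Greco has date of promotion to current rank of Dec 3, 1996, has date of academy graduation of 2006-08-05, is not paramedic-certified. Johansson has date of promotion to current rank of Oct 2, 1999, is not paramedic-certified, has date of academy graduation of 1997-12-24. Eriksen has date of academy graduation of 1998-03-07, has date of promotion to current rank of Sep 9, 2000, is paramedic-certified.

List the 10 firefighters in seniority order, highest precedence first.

By the first rule: Eriksen and Brennan (both paramedic-certified); then Whitfield, Greco, Marino, Oyelaran, Sato, Johansson, Abara and Lund (each not paramedic-certified).
Eriksen and Brennan both have date of academy graduation 1998-03-07, so the next rule applies.
Among Eriksen and Brennan, by date of promotion to current rank (earlier first): Eriksen (Sep 9, 2000) before Brennan (Nov 8, 2001).
Among Whitfield, Greco, Marino, Oyelaran, Sato, Johansson, Abara and Lund, by date of academy graduation (later first): Whitfield (2007-11-02) before Greco and Marino (2006-08-05) before Oyelaran (2003-01-11) before Sato (2000-03-20) before Johansson (1997-12-24) before Abara (1997-11-12) before Lund (1997-04-12).
Among Greco and Marino, by date of promotion to current rank (earlier first): Greco (Dec 3, 1996) before Marino (Feb 16, 1998).
Full order: Eriksen, Brennan, Whitfield, Greco, Marino, Oyelaran, Sato, Johansson, Abara, Lund.

Eriksen, Brennan, Whitfield, Greco, Marino, Oyelaran, Sato, Johansson, Abara, Lund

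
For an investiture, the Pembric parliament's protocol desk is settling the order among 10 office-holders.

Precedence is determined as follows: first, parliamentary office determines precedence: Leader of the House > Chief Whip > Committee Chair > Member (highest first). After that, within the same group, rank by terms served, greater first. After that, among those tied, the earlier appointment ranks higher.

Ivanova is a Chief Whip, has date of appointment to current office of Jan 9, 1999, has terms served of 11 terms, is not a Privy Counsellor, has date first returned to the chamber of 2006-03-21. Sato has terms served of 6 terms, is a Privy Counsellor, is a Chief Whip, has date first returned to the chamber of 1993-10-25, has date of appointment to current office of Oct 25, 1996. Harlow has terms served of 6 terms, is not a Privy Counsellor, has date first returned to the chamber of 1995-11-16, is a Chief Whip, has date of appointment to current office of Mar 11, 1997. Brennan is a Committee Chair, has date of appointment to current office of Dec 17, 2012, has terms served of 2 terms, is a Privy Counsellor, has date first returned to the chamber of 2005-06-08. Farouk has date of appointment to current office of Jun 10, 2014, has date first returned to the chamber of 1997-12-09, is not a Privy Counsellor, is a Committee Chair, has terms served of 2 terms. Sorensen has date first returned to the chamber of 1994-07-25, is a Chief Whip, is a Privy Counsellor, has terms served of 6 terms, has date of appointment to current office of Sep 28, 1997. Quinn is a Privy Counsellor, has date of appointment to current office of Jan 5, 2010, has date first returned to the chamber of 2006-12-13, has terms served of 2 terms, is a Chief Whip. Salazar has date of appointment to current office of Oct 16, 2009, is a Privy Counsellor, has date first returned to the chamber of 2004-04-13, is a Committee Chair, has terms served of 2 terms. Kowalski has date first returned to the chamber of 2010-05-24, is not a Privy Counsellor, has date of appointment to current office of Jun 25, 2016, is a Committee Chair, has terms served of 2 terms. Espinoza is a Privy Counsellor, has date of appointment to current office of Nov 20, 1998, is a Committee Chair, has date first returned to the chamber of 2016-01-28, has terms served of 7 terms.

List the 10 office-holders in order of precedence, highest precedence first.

By parliamentary office: Ivanova, Sato, Harlow, Sorensen and Quinn (Chief Whip); then Espinoza, Salazar, Brennan, Farouk and Kowalski (Committee Chair).
Among Ivanova, Sato, Harlow, Sorensen and Quinn, by terms served (higher first): Ivanova (11 terms) before Sato, Harlow and Sorensen (6 terms) before Quinn (2 terms).
Among Sato, Harlow and Sorensen, by date of appointment to current office (earlier first): Sato (Oct 25, 1996) before Harlow (Mar 11, 1997) before Sorensen (Sep 28, 1997).
Among Espinoza, Salazar, Brennan, Farouk and Kowalski, by terms served (higher first): Espinoza (7 terms) before Salazar, Brennan, Farouk and Kowalski (2 terms).
Among Salazar, Brennan, Farouk and Kowalski, by date of appointment to current office (earlier first): Salazar (Oct 16, 2009) before Brennan (Dec 17, 2012) before Farouk (Jun 10, 2014) before Kowalski (Jun 25, 2016).
Full order: Ivanova, Sato, Harlow, Sorensen, Quinn, Espinoza, Salazar, Brennan, Farouk, Kowalski.

Ivanova, Sato, Harlow, Sorensen, Quinn, Espinoza, Salazar, Brennan, Farouk, Kowalski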